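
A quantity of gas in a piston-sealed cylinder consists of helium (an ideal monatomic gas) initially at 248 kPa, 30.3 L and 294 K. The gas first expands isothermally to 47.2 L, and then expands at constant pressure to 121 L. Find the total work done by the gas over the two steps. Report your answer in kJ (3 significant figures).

Step 1 (isothermal): W = P₁V₁ ln(V₂/V₁) = (7514) ln(47.2/30.3) = 3331 J.
After step 1: P = 159.2 kPa, V = 47.2 L, T = 294 K.
Step 2 (isobaric): W = PΔV = (159.2 kPa)(121 − 47.2 L) = 11749 J.
W_total = 3331 + 11749 = 15080 J.

W_total ≈ 15.1 kJ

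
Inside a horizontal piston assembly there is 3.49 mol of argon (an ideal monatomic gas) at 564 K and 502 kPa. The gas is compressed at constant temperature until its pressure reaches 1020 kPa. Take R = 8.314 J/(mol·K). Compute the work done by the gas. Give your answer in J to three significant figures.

W ≈ -11600 J

Isothermal process: W = nRT ln(V₂/V₁) = nRT ln(P₁/P₂).
W = (3.49)(8.314)(564) × ln(502/1020)
  = 16365 × ln(0.4922) = 16365 × -0.709
W_by_gas = -11602 J.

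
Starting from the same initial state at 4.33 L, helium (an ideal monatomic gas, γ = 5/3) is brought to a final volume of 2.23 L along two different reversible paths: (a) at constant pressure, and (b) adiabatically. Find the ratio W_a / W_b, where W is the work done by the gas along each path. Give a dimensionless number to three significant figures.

W_a / W_b ≈ 0.581

Path (a) isobaric: W = P₁(V₂ − V₁) → W_a/(P₁V₁) = -0.485.
Path (b) adiabatic: W = P₁V₁(1 − (V₁/V₂)^(γ−1))/(γ−1) → W_b/(P₁V₁) = -0.8346.
W_a / W_b = -0.485 / -0.8346 = 0.5811.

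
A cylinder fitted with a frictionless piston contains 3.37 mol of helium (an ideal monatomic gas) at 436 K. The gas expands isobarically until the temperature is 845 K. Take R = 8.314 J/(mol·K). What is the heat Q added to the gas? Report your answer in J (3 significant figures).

Q ≈ 28600 J

Isobaric: W = nRΔT = (3.37)(8.314)(409) = 11459 J.
ΔU = nCᵥΔT with Cᵥ = 3R/2: ΔU = (3.37)(12.47)(409) = 17189 J.
Q = ΔU + W = 17189 + 11459 = 28649 J.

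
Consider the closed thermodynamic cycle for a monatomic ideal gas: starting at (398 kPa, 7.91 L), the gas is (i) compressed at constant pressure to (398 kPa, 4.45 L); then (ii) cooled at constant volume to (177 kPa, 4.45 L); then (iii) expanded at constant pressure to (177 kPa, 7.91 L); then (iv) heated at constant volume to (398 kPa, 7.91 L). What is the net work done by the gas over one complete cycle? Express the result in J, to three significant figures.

Constant-volume legs do no work.
W(i) = (398)(4.45 − 7.91) = -1377 J; W(iii) = (177)(7.91 − 4.45) = 612.4 J.
W_net = -1377 + 612.4 = -764.7 J (the counter-clockwise enclosed area).

W_net ≈ -765 J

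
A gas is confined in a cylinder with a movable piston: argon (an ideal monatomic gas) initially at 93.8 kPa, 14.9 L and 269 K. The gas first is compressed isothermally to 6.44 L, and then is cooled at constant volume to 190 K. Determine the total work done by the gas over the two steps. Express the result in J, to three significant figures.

Step 1 (isothermal): W = P₁V₁ ln(V₂/V₁) = (1398) ln(6.44/14.9) = -1172 J.
Step 2 (isochoric): W = 0 (constant volume).
W_total = -1172 + 0 = -1172 J.

W_total ≈ -1170 J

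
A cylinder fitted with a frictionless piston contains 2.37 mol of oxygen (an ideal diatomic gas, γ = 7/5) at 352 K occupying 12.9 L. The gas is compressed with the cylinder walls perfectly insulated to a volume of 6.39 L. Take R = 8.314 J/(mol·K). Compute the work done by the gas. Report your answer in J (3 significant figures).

W ≈ -5630 J

Adiabatic: TV^(γ−1) = const with γ = 7/5.
T₂ = T₁ (V₁/V₂)^(γ−1) = 352 × (12.9/6.39)^0.4 = 352 × 1.324 = 466.2 K.
W_by = nCᵥ(T₁ − T₂) = (2.37)(20.79)(352 − 466.2) = -5626 J.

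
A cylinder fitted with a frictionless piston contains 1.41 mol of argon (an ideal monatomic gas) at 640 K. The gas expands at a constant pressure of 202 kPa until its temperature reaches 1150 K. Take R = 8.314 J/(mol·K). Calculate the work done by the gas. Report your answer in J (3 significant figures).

W ≈ 5980 J

Isobaric: W = P ΔV = nR ΔT.
W = (1.41)(8.314)(1150 − 640) = 5979 J.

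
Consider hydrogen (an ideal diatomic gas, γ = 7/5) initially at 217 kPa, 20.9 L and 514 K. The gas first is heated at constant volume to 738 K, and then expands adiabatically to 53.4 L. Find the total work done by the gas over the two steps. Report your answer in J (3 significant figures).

W_total ≈ 5090 J

Step 1 (isochoric): W = 0 (constant volume).
After step 1: P = 311.6 kPa (V unchanged).
Step 2 (adiabatic): W = (P₁V₁ − P₂V₂)/(γ−1) = (6512 − 4474)/0.4 = 5093 J.
W_total = 0 + 5093 = 5093 J.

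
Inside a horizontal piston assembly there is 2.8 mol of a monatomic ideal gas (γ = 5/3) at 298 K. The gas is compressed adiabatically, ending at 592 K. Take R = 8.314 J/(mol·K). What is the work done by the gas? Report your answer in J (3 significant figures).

W ≈ -10300 J

Adiabatic ⇒ Q = 0, so W_by = −ΔU = nCᵥ(T₁ − T₂).
Cᵥ = 3R/2 = 12.47 J/(mol·K).
W = (2.8)(12.47)(298 − 592) = -10266 J.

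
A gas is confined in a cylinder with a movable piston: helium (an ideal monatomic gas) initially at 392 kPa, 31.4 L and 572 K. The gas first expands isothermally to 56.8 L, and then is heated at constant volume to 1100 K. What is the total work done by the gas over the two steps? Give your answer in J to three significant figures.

W_total ≈ 7300 J

Step 1 (isothermal): W = P₁V₁ ln(V₂/V₁) = (12309) ln(56.8/31.4) = 7296 J.
Step 2 (isochoric): W = 0 (constant volume).
W_total = 7296 + 0 = 7296 J.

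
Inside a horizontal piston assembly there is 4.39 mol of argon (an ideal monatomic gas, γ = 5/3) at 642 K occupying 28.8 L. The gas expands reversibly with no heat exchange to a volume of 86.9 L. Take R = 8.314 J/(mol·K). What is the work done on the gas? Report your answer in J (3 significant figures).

Adiabatic: TV^(γ−1) = const with γ = 5/3.
T₂ = T₁ (V₁/V₂)^(γ−1) = 642 × (28.8/86.9)^0.667 = 642 × 0.4789 = 307.5 K.
W_by = nCᵥ(T₁ − T₂) = (4.39)(12.47)(642 − 307.5) = 18315 J.
Work on gas = −W_by = -18315 J.

W ≈ -18300 J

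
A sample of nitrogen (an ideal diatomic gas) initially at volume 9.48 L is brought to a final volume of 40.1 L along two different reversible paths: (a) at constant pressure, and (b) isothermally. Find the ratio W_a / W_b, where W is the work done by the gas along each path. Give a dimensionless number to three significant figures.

W_a / W_b ≈ 2.24

Path (a) isobaric: W = P₁(V₂ − V₁) → W_a/(P₁V₁) = 3.23.
Path (b) isothermal: W = P₁V₁ ln(V₂/V₁) → W_b/(P₁V₁) = 1.442.
W_a / W_b = 3.23 / 1.442 = 2.24.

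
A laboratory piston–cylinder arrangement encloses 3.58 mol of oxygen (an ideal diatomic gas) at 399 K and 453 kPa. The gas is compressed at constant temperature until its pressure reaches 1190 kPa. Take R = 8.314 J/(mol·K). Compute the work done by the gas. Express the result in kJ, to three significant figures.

Isothermal process: W = nRT ln(V₂/V₁) = nRT ln(P₁/P₂).
W = (3.58)(8.314)(399) × ln(453/1190)
  = 11876 × ln(0.3807) = 11876 × -0.9658
W_by_gas = -11470 J.

W ≈ -11.5 kJ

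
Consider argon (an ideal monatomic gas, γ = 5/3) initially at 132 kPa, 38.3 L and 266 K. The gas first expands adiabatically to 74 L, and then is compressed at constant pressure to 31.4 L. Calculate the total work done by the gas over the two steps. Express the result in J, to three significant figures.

Step 1 (adiabatic): W = (P₁V₁ − P₂V₂)/(γ−1) = (5056 − 3259)/0.667 = 2695 J.
After step 1: P = 44.04 kPa, V = 74 L, T = 171.5 K.
Step 2 (isobaric): W = PΔV = (44.04 kPa)(31.4 − 74 L) = -1876 J.
W_total = 2695 − 1876 = 818.8 J.

W_total ≈ 819 J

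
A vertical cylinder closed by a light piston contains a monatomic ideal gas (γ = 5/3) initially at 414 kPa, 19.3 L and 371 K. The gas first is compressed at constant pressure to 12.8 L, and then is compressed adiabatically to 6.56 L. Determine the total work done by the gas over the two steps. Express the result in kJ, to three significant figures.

W_total ≈ -7.15 kJ

Step 1 (isobaric): W = PΔV = (414 kPa)(12.8 − 19.3 L) = -2691 J.
After step 1: P = 414 kPa, V = 12.8 L, T = 246.1 K.
Step 2 (adiabatic): W = (P₁V₁ − P₂V₂)/(γ−1) = (5299 − 8275)/0.667 = -4463 J.
W_total = -2691 − 4463 = -7154 J.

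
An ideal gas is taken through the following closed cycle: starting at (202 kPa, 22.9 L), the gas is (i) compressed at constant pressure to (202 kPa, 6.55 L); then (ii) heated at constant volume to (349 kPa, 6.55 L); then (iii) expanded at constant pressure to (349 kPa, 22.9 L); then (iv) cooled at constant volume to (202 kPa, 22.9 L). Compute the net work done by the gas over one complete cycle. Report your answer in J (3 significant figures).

W_net ≈ 2400 J

Constant-volume legs do no work.
W(i) = (202)(6.55 − 22.9) = -3303 J; W(iii) = (349)(22.9 − 6.55) = 5706 J.
W_net = -3303 + 5706 = 2403 J (the clockwise enclosed area).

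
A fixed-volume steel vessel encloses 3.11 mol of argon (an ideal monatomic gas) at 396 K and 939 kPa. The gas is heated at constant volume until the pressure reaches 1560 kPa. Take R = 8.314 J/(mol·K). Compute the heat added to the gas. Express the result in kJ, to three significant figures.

Q ≈ 10.2 kJ

Constant volume ⇒ W = 0, so Q = ΔU = nCᵥΔT with Cᵥ = 3R/2 = 12.47 J/(mol·K).
At constant V, T₂/T₁ = P₂/P₁ ⇒ ΔT = T₁(P₂/P₁ − 1) = 396·(1560/939 − 1) = 261.9 K.
ΔU = (3.11)(12.47)(261.9) = 10157 J.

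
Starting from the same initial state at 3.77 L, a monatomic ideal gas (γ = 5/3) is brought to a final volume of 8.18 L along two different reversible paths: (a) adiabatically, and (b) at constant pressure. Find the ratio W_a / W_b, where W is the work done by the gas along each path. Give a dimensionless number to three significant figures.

W_a / W_b ≈ 0.517

Path (a) adiabatic: W = P₁V₁(1 − (V₁/V₂)^(γ−1))/(γ−1) → W_a/(P₁V₁) = 0.605.
Path (b) isobaric: W = P₁(V₂ − V₁) → W_b/(P₁V₁) = 1.17.
W_a / W_b = 0.605 / 1.17 = 0.5172.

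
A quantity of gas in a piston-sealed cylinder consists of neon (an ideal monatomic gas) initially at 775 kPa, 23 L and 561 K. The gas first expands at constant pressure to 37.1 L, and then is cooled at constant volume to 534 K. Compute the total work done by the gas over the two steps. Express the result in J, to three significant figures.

W_total ≈ 10900 J

Step 1 (isobaric): W = PΔV = (775 kPa)(37.1 − 23 L) = 10928 J.
Step 2 (isochoric): W = 0 (constant volume).
W_total = 10928 + 0 = 10928 J.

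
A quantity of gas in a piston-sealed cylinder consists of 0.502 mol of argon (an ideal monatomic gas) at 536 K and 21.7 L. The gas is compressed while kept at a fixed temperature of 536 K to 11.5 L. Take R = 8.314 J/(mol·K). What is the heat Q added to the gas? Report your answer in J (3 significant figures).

Isothermal ⇒ ΔU = 0, so Q = W = nRT ln(V₂/V₁).
Q = (0.502)(8.314)(536) ln(11.5/21.7) = 2237 × -0.635 = -1420 J.

Q ≈ -1420 J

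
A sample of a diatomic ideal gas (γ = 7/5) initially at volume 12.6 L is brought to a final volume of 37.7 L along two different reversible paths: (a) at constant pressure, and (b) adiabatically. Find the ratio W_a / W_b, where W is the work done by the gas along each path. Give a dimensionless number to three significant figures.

Path (a) isobaric: W = P₁(V₂ − V₁) → W_a/(P₁V₁) = 1.992.
Path (b) adiabatic: W = P₁V₁(1 − (V₁/V₂)^(γ−1))/(γ−1) → W_b/(P₁V₁) = 0.8873.
W_a / W_b = 1.992 / 0.8873 = 2.245.

W_a / W_b ≈ 2.25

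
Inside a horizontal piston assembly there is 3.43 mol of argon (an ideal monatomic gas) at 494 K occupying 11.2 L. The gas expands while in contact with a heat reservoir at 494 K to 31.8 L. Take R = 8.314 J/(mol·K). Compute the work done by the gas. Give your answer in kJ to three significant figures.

Isothermal: W = nRT ln(V₂/V₁).
W = (3.43)(8.314)(494) × ln(31.8/11.2)
  = 14087 × 1.044
W_by_gas = 14701 J.

W ≈ 14.7 kJ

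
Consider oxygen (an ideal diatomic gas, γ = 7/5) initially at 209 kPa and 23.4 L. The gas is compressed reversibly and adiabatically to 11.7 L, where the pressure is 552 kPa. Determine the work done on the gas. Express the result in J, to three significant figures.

Adiabatic: W = (P₁V₁ − P₂V₂)/(γ − 1) with γ = 7/5.
P₁V₁ = 4891 J, P₂V₂ = 6458 J.
W = (4891 − 6458) / 0.4 = -3920 J.
Work on gas = −W_by = 3920 J.

W ≈ 3920 J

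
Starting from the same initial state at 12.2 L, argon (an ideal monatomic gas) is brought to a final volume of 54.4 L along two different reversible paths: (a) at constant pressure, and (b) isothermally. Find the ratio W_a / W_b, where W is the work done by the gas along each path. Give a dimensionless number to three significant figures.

Path (a) isobaric: W = P₁(V₂ − V₁) → W_a/(P₁V₁) = 3.459.
Path (b) isothermal: W = P₁V₁ ln(V₂/V₁) → W_b/(P₁V₁) = 1.495.
W_a / W_b = 3.459 / 1.495 = 2.314.

W_a / W_b ≈ 2.31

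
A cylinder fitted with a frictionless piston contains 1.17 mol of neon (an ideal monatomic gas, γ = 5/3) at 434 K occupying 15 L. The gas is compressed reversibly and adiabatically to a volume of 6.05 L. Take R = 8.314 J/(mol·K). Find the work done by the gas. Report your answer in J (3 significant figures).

W ≈ -5270 J

Adiabatic: TV^(γ−1) = const with γ = 5/3.
T₂ = T₁ (V₁/V₂)^(γ−1) = 434 × (15/6.05)^0.667 = 434 × 1.832 = 795 K.
W_by = nCᵥ(T₁ − T₂) = (1.17)(12.47)(434 − 795) = -5268 J.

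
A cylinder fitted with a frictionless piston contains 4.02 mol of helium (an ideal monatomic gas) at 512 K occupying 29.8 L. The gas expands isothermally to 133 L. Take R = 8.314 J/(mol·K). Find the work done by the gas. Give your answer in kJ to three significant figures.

W ≈ 25.6 kJ

Isothermal: W = nRT ln(V₂/V₁).
W = (4.02)(8.314)(512) × ln(133/29.8)
  = 17112 × 1.496
W_by_gas = 25597 J.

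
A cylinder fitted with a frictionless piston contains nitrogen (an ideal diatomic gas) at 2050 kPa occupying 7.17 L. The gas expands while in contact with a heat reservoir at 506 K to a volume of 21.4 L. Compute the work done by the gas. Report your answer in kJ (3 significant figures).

Isothermal: W = nRT ln(V₂/V₁) = P₁V₁ ln(V₂/V₁).
P₁V₁ = (2050 kPa)(7.17 L) = 14698 J.
W = 14698 × ln(21.4/7.17) = 14698 × 1.093
W_by_gas = 16073 J.

W ≈ 16.1 kJ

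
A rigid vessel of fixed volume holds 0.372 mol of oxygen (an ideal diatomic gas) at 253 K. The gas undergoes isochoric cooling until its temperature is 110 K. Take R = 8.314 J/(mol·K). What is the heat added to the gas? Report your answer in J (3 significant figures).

Constant volume ⇒ W = 0, so Q = ΔU = nCᵥΔT with Cᵥ = 5R/2 = 20.79 J/(mol·K).
ΔU = (0.372)(20.79)(110 − 253) = -1106 J.

Q ≈ -1110 J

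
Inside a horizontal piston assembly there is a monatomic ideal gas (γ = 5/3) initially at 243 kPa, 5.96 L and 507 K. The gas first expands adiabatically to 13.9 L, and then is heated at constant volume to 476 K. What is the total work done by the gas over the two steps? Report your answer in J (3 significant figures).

W_total ≈ 937 J

Step 1 (adiabatic): W = (P₁V₁ − P₂V₂)/(γ−1) = (1448 − 823.5)/0.667 = 937.1 J.
Step 2 (isochoric): W = 0 (constant volume).
W_total = 937.1 + 0 = 937.1 J.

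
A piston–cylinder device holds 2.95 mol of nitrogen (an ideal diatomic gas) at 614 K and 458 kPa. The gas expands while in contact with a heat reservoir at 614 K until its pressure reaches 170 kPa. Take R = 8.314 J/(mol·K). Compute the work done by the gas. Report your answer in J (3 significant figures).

W ≈ 14900 J

Isothermal process: W = nRT ln(V₂/V₁) = nRT ln(P₁/P₂).
W = (2.95)(8.314)(614) × ln(458/170)
  = 15059 × ln(2.694) = 15059 × 0.9911
W_by_gas = 14925 J.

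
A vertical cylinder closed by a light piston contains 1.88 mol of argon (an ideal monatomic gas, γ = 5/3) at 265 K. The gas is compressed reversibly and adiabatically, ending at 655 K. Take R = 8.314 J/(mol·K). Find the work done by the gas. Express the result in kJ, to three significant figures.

W ≈ -9.14 kJ

Adiabatic ⇒ Q = 0, so W_by = −ΔU = nCᵥ(T₁ − T₂).
Cᵥ = 3R/2 = 12.47 J/(mol·K).
W = (1.88)(12.47)(265 − 655) = -9144 J.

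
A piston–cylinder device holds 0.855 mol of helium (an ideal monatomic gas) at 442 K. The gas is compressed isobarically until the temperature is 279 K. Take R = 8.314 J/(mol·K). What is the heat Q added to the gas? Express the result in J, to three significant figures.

Isobaric: W = nRΔT = (0.855)(8.314)(-163) = -1159 J.
ΔU = nCᵥΔT with Cᵥ = 3R/2: ΔU = (0.855)(12.47)(-163) = -1738 J.
Q = ΔU + W = -1738 − 1159 = -2897 J.

Q ≈ -2900 J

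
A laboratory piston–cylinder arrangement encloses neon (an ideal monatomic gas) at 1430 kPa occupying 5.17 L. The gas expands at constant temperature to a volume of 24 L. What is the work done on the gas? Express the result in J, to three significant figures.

W ≈ -11300 J

Isothermal: W = nRT ln(V₂/V₁) = P₁V₁ ln(V₂/V₁).
P₁V₁ = (1430 kPa)(5.17 L) = 7393 J.
W = 7393 × ln(24/5.17) = 7393 × 1.535
W_by_gas = 11350 J; work on gas = −W_by = -11350 J.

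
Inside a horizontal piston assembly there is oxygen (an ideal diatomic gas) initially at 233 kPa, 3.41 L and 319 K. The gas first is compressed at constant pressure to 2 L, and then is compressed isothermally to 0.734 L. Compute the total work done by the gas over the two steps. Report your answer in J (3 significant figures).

Step 1 (isobaric): W = PΔV = (233 kPa)(2 − 3.41 L) = -328.5 J.
After step 1: P = 233 kPa, V = 2 L, T = 187.1 K.
Step 2 (isothermal): W = P₁V₁ ln(V₂/V₁) = (466) ln(0.734/2) = -467.1 J.
W_total = -328.5 − 467.1 = -795.6 J.

W_total ≈ -796 J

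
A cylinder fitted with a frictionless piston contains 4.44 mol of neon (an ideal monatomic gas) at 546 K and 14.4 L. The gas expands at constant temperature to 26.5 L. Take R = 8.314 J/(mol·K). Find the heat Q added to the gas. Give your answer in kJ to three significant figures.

Q ≈ 12.3 kJ

Isothermal ⇒ ΔU = 0, so Q = W = nRT ln(V₂/V₁).
Q = (4.44)(8.314)(546) ln(26.5/14.4) = 20155 × 0.6099 = 12293 J.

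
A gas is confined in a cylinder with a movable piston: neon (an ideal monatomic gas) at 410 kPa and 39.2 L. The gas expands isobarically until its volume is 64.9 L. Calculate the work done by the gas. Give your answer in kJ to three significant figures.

Isobaric: W = P ΔV.
W = (410 kPa)(64.9 − 39.2 L) = (410)(25.7) = 10537 J.

W ≈ 10.5 kJ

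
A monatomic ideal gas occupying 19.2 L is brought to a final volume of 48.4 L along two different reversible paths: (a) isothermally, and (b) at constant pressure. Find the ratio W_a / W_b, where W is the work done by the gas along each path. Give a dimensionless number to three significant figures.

W_a / W_b ≈ 0.608

Path (a) isothermal: W = P₁V₁ ln(V₂/V₁) → W_a/(P₁V₁) = 0.9246.
Path (b) isobaric: W = P₁(V₂ − V₁) → W_b/(P₁V₁) = 1.521.
W_a / W_b = 0.9246 / 1.521 = 0.6079.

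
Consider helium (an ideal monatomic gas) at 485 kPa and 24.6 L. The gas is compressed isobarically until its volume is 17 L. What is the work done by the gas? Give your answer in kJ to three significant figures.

Isobaric: W = P ΔV.
W = (485 kPa)(17 − 24.6 L) = (485)(-7.6) = -3686 J.

W ≈ -3.69 kJ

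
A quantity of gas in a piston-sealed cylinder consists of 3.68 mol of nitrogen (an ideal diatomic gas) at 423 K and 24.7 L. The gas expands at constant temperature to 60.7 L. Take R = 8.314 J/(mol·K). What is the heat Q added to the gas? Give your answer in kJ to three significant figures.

Isothermal ⇒ ΔU = 0, so Q = W = nRT ln(V₂/V₁).
Q = (3.68)(8.314)(423) ln(60.7/24.7) = 12942 × 0.8991 = 11637 J.

Q ≈ 11.6 kJ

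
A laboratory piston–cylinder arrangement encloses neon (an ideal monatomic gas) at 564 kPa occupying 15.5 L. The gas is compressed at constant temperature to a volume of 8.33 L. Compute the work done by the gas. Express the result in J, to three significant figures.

Isothermal: W = nRT ln(V₂/V₁) = P₁V₁ ln(V₂/V₁).
P₁V₁ = (564 kPa)(15.5 L) = 8742 J.
W = 8742 × ln(8.33/15.5) = 8742 × -0.621
W_by_gas = -5429 J.

W ≈ -5430 J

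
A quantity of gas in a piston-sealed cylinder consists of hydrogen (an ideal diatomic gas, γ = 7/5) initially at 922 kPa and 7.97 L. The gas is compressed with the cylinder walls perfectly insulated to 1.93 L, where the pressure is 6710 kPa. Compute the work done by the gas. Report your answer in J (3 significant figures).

Adiabatic: W = (P₁V₁ − P₂V₂)/(γ − 1) with γ = 7/5.
P₁V₁ = 7348 J, P₂V₂ = 12950 J.
W = (7348 − 12950) / 0.4 = -14005 J.

W ≈ -14000 J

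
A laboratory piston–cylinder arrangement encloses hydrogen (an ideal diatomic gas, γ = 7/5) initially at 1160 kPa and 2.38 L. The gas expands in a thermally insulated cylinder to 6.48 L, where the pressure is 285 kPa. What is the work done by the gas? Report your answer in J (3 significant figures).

W ≈ 2280 J

Adiabatic: W = (P₁V₁ − P₂V₂)/(γ − 1) with γ = 7/5.
P₁V₁ = 2761 J, P₂V₂ = 1847 J.
W = (2761 − 1847) / 0.4 = 2285 J.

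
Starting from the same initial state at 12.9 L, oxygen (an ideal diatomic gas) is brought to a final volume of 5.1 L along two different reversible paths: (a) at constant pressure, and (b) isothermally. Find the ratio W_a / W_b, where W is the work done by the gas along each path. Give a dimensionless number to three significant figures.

W_a / W_b ≈ 0.652

Path (a) isobaric: W = P₁(V₂ − V₁) → W_a/(P₁V₁) = -0.6047.
Path (b) isothermal: W = P₁V₁ ln(V₂/V₁) → W_b/(P₁V₁) = -0.928.
W_a / W_b = -0.6047 / -0.928 = 0.6516.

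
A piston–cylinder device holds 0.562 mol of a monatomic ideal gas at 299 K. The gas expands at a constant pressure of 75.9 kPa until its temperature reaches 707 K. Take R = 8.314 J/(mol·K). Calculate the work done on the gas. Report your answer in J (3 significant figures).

Isobaric: W = P ΔV = nR ΔT.
W = (0.562)(8.314)(707 − 299) = 1906 J.
Work on gas = −W_by = -1906 J.

W ≈ -1910 J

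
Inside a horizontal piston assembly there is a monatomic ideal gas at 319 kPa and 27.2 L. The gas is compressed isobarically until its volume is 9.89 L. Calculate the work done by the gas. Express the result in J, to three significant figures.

W ≈ -5520 J

Isobaric: W = P ΔV.
W = (319 kPa)(9.89 − 27.2 L) = (319)(-17.31) = -5522 J.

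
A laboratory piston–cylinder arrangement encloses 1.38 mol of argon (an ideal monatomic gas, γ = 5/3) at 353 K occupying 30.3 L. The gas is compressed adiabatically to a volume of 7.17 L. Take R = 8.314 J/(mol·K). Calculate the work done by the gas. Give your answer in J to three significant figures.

Adiabatic: TV^(γ−1) = const with γ = 5/3.
T₂ = T₁ (V₁/V₂)^(γ−1) = 353 × (30.3/7.17)^0.667 = 353 × 2.614 = 922.7 K.
W_by = nCᵥ(T₁ − T₂) = (1.38)(12.47)(353 − 922.7) = -9804 J.

W ≈ -9800 J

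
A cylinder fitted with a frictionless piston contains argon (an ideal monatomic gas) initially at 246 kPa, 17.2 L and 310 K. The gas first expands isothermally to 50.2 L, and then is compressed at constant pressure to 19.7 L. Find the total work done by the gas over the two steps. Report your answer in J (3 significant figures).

W_total ≈ 1960 J

Step 1 (isothermal): W = P₁V₁ ln(V₂/V₁) = (4231) ln(50.2/17.2) = 4532 J.
After step 1: P = 84.29 kPa, V = 50.2 L, T = 310 K.
Step 2 (isobaric): W = PΔV = (84.29 kPa)(19.7 − 50.2 L) = -2571 J.
W_total = 4532 − 2571 = 1961 J.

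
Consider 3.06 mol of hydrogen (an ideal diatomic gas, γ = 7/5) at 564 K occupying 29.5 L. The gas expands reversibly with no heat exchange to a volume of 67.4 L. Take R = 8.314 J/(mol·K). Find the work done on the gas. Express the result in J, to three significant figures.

Adiabatic: TV^(γ−1) = const with γ = 7/5.
T₂ = T₁ (V₁/V₂)^(γ−1) = 564 × (29.5/67.4)^0.4 = 564 × 0.7186 = 405.3 K.
W_by = nCᵥ(T₁ − T₂) = (3.06)(20.79)(564 − 405.3) = 10096 J.
Work on gas = −W_by = -10096 J.

W ≈ -10100 J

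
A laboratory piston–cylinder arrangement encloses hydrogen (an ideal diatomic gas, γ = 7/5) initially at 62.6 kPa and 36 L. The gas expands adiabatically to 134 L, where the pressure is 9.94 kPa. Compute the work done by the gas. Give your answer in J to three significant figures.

Adiabatic: W = (P₁V₁ − P₂V₂)/(γ − 1) with γ = 7/5.
P₁V₁ = 2254 J, P₂V₂ = 1332 J.
W = (2254 − 1332) / 0.4 = 2304 J.

W ≈ 2300 J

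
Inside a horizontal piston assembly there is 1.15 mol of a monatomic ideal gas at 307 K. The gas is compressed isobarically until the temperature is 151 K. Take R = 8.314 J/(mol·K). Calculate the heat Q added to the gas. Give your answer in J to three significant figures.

Q ≈ -3730 J

Isobaric: W = nRΔT = (1.15)(8.314)(-156) = -1492 J.
ΔU = nCᵥΔT with Cᵥ = 3R/2: ΔU = (1.15)(12.47)(-156) = -2237 J.
Q = ΔU + W = -2237 − 1492 = -3729 J.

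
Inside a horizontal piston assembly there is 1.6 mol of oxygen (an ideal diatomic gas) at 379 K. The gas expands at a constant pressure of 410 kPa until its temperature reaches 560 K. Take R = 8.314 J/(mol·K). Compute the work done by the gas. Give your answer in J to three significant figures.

Isobaric: W = P ΔV = nR ΔT.
W = (1.6)(8.314)(560 − 379) = 2408 J.

W ≈ 2410 J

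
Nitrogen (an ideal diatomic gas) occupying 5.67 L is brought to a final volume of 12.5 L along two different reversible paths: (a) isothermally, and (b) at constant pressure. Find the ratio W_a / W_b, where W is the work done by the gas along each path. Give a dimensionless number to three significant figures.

W_a / W_b ≈ 0.656

Path (a) isothermal: W = P₁V₁ ln(V₂/V₁) → W_a/(P₁V₁) = 0.7905.
Path (b) isobaric: W = P₁(V₂ − V₁) → W_b/(P₁V₁) = 1.205.
W_a / W_b = 0.7905 / 1.205 = 0.6563.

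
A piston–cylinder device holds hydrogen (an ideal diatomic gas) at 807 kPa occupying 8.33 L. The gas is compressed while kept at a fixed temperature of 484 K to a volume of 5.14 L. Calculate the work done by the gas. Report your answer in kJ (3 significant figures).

W ≈ -3.25 kJ

Isothermal: W = nRT ln(V₂/V₁) = P₁V₁ ln(V₂/V₁).
P₁V₁ = (807 kPa)(8.33 L) = 6722 J.
W = 6722 × ln(5.14/8.33) = 6722 × -0.4828
W_by_gas = -3246 J.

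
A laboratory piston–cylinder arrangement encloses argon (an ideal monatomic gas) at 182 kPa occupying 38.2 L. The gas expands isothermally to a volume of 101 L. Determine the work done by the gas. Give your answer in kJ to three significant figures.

Isothermal: W = nRT ln(V₂/V₁) = P₁V₁ ln(V₂/V₁).
P₁V₁ = (182 kPa)(38.2 L) = 6952 J.
W = 6952 × ln(101/38.2) = 6952 × 0.9723
W_by_gas = 6760 J.

W ≈ 6.76 kJ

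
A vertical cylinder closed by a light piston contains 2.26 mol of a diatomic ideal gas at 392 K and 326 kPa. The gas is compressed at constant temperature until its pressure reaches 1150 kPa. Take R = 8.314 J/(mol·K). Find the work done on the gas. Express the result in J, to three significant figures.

Isothermal process: W = nRT ln(V₂/V₁) = nRT ln(P₁/P₂).
W = (2.26)(8.314)(392) × ln(326/1150)
  = 7366 × ln(0.2835) = 7366 × -1.261
W_by_gas = -9285 J; work on gas = −W_by = 9285 J.

W ≈ 9290 J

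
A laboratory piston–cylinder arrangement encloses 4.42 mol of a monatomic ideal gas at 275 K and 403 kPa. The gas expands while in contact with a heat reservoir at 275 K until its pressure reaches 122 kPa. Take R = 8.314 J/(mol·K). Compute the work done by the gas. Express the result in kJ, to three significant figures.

W ≈ 12.1 kJ

Isothermal process: W = nRT ln(V₂/V₁) = nRT ln(P₁/P₂).
W = (4.42)(8.314)(275) × ln(403/122)
  = 10106 × ln(3.303) = 10106 × 1.195
W_by_gas = 12075 J.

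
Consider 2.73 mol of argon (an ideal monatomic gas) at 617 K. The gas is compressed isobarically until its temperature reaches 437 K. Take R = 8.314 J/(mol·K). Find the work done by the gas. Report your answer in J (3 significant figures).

W ≈ -4090 J

Isobaric: W = P ΔV = nR ΔT.
W = (2.73)(8.314)(437 − 617) = -4085 J.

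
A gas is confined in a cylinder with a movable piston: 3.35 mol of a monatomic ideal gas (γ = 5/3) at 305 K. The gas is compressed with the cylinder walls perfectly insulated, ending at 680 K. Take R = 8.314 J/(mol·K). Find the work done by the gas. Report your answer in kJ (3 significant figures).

W ≈ -15.7 kJ

Adiabatic ⇒ Q = 0, so W_by = −ΔU = nCᵥ(T₁ − T₂).
Cᵥ = 3R/2 = 12.47 J/(mol·K).
W = (3.35)(12.47)(305 − 680) = -15667 J.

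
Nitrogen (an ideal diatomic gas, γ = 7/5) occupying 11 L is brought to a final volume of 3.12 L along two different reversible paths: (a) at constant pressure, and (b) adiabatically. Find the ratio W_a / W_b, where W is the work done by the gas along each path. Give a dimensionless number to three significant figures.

Path (a) isobaric: W = P₁(V₂ − V₁) → W_a/(P₁V₁) = -0.7164.
Path (b) adiabatic: W = P₁V₁(1 − (V₁/V₂)^(γ−1))/(γ−1) → W_b/(P₁V₁) = -1.638.
W_a / W_b = -0.7164 / -1.638 = 0.4372.

W_a / W_b ≈ 0.437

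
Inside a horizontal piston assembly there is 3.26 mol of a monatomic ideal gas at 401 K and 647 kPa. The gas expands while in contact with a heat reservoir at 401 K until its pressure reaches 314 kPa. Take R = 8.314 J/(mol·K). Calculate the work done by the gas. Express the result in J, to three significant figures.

Isothermal process: W = nRT ln(V₂/V₁) = nRT ln(P₁/P₂).
W = (3.26)(8.314)(401) × ln(647/314)
  = 10869 × ln(2.061) = 10869 × 0.723
W_by_gas = 7857 J.

W ≈ 7860 J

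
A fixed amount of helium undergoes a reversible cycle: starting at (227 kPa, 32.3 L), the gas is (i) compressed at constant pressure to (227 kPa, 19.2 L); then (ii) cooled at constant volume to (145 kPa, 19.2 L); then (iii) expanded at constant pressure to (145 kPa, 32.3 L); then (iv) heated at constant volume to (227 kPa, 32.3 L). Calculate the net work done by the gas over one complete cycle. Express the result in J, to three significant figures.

W_net ≈ -1070 J

Constant-volume legs do no work.
W(i) = (227)(19.2 − 32.3) = -2974 J; W(iii) = (145)(32.3 − 19.2) = 1899 J.
W_net = -2974 + 1899 = -1074 J (the counter-clockwise enclosed area).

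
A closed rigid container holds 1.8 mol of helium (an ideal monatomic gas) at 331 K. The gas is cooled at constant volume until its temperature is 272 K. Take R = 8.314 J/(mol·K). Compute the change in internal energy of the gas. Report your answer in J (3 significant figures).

ΔU ≈ -1320 J

Constant volume ⇒ W = 0, so Q = ΔU = nCᵥΔT with Cᵥ = 3R/2 = 12.47 J/(mol·K).
ΔU = (1.8)(12.47)(272 − 331) = -1324 J.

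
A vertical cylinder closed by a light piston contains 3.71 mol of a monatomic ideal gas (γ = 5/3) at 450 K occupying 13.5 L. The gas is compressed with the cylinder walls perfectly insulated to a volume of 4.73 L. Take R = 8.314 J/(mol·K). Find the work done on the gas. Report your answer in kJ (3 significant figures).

Adiabatic: TV^(γ−1) = const with γ = 5/3.
T₂ = T₁ (V₁/V₂)^(γ−1) = 450 × (13.5/4.73)^0.667 = 450 × 2.012 = 905.4 K.
W_by = nCᵥ(T₁ − T₂) = (3.71)(12.47)(450 − 905.4) = -21072 J.
Work on gas = −W_by = 21072 J.

W ≈ 21.1 kJ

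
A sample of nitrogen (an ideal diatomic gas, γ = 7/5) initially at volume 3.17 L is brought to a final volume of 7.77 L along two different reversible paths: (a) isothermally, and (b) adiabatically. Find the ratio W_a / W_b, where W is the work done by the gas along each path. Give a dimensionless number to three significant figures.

W_a / W_b ≈ 1.19

Path (a) isothermal: W = P₁V₁ ln(V₂/V₁) → W_a/(P₁V₁) = 0.8965.
Path (b) adiabatic: W = P₁V₁(1 − (V₁/V₂)^(γ−1))/(γ−1) → W_b/(P₁V₁) = 0.7534.
W_a / W_b = 0.8965 / 0.7534 = 1.19.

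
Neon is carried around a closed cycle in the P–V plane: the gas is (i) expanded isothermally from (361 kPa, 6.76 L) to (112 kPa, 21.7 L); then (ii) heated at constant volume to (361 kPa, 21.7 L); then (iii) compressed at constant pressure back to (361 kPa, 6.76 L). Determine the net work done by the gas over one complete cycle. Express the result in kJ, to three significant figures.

Leg (i): W = PᵢVᵢ ln(V_f/Vᵢ) = (2440) ln(21.7/6.76) = 2846 J.
Leg (ii): W = 0.
Leg (iii): W = PΔV = (361)(6.76 − 21.7) = -5393 J.
W_net = 2846 − 5393 = -2547 J.

W_net ≈ -2.55 kJ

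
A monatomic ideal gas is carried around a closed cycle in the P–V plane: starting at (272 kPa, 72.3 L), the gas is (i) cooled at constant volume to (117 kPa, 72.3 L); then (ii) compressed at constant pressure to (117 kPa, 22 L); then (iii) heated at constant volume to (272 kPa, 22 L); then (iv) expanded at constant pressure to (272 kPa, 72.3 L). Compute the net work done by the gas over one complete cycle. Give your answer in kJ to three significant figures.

Constant-volume legs do no work.
W(ii) = (117)(22 − 72.3) = -5885 J; W(iv) = (272)(72.3 − 22) = 13682 J.
W_net = -5885 + 13682 = 7796 J (the clockwise enclosed area).

W_net ≈ 7.80 kJ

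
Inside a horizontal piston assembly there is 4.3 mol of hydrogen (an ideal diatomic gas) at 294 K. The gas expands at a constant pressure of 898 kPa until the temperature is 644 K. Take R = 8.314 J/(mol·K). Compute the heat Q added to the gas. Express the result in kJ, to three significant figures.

Q ≈ 43.8 kJ

Isobaric: W = nRΔT = (4.3)(8.314)(350) = 12513 J.
ΔU = nCᵥΔT with Cᵥ = 5R/2: ΔU = (4.3)(20.79)(350) = 31281 J.
Q = ΔU + W = 31281 + 12513 = 43794 J.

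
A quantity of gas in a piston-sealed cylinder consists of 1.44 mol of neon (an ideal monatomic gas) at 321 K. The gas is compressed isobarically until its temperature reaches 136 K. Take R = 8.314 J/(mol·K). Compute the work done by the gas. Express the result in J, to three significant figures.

W ≈ -2210 J

Isobaric: W = P ΔV = nR ΔT.
W = (1.44)(8.314)(136 − 321) = -2215 J.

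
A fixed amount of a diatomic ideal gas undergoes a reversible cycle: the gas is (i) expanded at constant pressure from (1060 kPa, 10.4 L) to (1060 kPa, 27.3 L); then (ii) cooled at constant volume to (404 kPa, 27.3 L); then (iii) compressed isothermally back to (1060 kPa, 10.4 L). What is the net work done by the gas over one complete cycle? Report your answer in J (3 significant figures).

W_net ≈ 7270 J

Leg (i): W = PΔV = (1060)(27.3 − 10.4) = 17914 J.
Leg (ii): W = 0.
Leg (iii): W = PᵢVᵢ ln(V_f/Vᵢ) = (11029) ln(10.4/27.3) = -10644 J.
W_net = 17914 − 10644 = 7270 J.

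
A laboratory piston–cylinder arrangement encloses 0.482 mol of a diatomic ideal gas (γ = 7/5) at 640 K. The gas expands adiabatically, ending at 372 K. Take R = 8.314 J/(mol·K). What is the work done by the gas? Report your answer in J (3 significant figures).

Adiabatic ⇒ Q = 0, so W_by = −ΔU = nCᵥ(T₁ − T₂).
Cᵥ = 5R/2 = 20.79 J/(mol·K).
W = (0.482)(20.79)(640 − 372) = 2685 J.

W ≈ 2680 J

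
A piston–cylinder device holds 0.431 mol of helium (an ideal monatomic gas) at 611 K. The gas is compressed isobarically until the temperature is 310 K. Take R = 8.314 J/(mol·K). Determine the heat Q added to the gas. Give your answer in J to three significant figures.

Isobaric: W = nRΔT = (0.431)(8.314)(-301) = -1079 J.
ΔU = nCᵥΔT with Cᵥ = 3R/2: ΔU = (0.431)(12.47)(-301) = -1618 J.
Q = ΔU + W = -1618 − 1079 = -2696 J.

Q ≈ -2700 J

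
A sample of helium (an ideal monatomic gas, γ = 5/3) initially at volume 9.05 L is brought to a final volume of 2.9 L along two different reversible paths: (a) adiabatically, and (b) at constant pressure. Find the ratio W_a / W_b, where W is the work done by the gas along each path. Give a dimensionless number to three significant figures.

W_a / W_b ≈ 2.51

Path (a) adiabatic: W = P₁V₁(1 − (V₁/V₂)^(γ−1))/(γ−1) → W_a/(P₁V₁) = -1.703.
Path (b) isobaric: W = P₁(V₂ − V₁) → W_b/(P₁V₁) = -0.6796.
W_a / W_b = -1.703 / -0.6796 = 2.506.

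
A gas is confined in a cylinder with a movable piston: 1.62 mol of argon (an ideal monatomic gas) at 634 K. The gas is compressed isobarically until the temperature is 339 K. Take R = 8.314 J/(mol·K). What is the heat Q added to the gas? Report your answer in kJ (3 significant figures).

Isobaric: W = nRΔT = (1.62)(8.314)(-295) = -3973 J.
ΔU = nCᵥΔT with Cᵥ = 3R/2: ΔU = (1.62)(12.47)(-295) = -5960 J.
Q = ΔU + W = -5960 − 3973 = -9933 J.

Q ≈ -9.93 kJ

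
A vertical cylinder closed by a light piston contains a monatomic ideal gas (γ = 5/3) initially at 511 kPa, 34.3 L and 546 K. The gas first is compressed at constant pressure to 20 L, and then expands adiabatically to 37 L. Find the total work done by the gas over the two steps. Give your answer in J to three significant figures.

W_total ≈ -2150 J

Step 1 (isobaric): W = PΔV = (511 kPa)(20 − 34.3 L) = -7307 J.
After step 1: P = 511 kPa, V = 20 L, T = 318.4 K.
Step 2 (adiabatic): W = (P₁V₁ − P₂V₂)/(γ−1) = (10220 − 6782)/0.667 = 5158 J.
W_total = -7307 + 5158 = -2150 J.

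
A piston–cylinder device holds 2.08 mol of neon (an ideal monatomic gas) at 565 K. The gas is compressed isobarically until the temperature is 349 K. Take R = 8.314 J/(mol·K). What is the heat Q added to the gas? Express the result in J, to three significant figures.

Q ≈ -9340 J

Isobaric: W = nRΔT = (2.08)(8.314)(-216) = -3735 J.
ΔU = nCᵥΔT with Cᵥ = 3R/2: ΔU = (2.08)(12.47)(-216) = -5603 J.
Q = ΔU + W = -5603 − 3735 = -9338 J.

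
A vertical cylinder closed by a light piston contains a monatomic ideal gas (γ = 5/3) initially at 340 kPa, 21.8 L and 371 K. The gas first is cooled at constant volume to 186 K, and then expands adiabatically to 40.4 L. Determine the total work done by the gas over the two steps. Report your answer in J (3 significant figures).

W_total ≈ 1880 J

Step 1 (isochoric): W = 0 (constant volume).
After step 1: P = 170.5 kPa (V unchanged).
Step 2 (adiabatic): W = (P₁V₁ − P₂V₂)/(γ−1) = (3716 − 2463)/0.667 = 1880 J.
W_total = 0 + 1880 = 1880 J.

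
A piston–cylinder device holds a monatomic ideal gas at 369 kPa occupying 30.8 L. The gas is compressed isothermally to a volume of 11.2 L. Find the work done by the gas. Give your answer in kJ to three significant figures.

Isothermal: W = nRT ln(V₂/V₁) = P₁V₁ ln(V₂/V₁).
P₁V₁ = (369 kPa)(30.8 L) = 11365 J.
W = 11365 × ln(11.2/30.8) = 11365 × -1.012
W_by_gas = -11497 J.

W ≈ -11.5 kJ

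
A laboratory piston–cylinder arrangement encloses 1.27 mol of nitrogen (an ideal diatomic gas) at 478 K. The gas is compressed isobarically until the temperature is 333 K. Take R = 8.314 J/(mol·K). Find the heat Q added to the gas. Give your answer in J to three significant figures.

Q ≈ -5360 J

Isobaric: W = nRΔT = (1.27)(8.314)(-145) = -1531 J.
ΔU = nCᵥΔT with Cᵥ = 5R/2: ΔU = (1.27)(20.79)(-145) = -3828 J.
Q = ΔU + W = -3828 − 1531 = -5359 J.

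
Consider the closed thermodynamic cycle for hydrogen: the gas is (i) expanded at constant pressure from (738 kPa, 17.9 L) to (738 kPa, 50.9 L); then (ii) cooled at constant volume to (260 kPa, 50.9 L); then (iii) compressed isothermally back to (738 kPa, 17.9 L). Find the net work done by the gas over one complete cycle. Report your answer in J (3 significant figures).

W_net ≈ 10500 J

Leg (i): W = PΔV = (738)(50.9 − 17.9) = 24354 J.
Leg (ii): W = 0.
Leg (iii): W = PᵢVᵢ ln(V_f/Vᵢ) = (13234) ln(17.9/50.9) = -13830 J.
W_net = 24354 − 13830 = 10524 J.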